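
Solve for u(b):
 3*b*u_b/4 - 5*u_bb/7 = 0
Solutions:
 u(b) = C1 + C2*erfi(sqrt(210)*b/20)


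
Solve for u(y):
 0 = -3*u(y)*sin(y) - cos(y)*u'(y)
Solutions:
 u(y) = C1*cos(y)^3


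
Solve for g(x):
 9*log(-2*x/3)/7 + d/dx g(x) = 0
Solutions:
 g(x) = C1 - 9*x*log(-x)/7 + 9*x*(-log(2) + 1 + log(3))/7


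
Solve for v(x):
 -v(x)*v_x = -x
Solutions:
 v(x) = -sqrt(C1 + x^2)
 v(x) = sqrt(C1 + x^2)


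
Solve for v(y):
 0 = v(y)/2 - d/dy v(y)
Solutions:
 v(y) = C1*exp(y/2)


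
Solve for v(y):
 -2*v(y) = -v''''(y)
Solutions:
 v(y) = C1*exp(-2^(1/4)*y) + C2*exp(2^(1/4)*y) + C3*sin(2^(1/4)*y) + C4*cos(2^(1/4)*y)


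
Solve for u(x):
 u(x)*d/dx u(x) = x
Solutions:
 u(x) = -sqrt(C1 + x^2)
 u(x) = sqrt(C1 + x^2)


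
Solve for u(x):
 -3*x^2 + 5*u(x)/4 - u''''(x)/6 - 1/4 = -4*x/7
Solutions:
 u(x) = C1*exp(-15^(1/4)*2^(3/4)*x/2) + C2*exp(15^(1/4)*2^(3/4)*x/2) + C3*sin(15^(1/4)*2^(3/4)*x/2) + C4*cos(15^(1/4)*2^(3/4)*x/2) + 12*x^2/5 - 16*x/35 + 1/5


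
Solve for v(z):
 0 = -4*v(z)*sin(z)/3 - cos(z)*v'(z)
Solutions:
 v(z) = C1*cos(z)^(4/3)


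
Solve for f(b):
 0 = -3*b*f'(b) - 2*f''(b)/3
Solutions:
 f(b) = C1 + C2*erf(3*b/2)


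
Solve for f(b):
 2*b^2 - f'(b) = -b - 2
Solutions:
 f(b) = C1 + 2*b^3/3 + b^2/2 + 2*b


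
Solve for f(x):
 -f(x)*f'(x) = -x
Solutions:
 f(x) = -sqrt(C1 + x^2)
 f(x) = sqrt(C1 + x^2)


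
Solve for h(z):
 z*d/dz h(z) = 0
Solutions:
 h(z) = C1


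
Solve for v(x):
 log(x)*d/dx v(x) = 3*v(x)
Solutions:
 v(x) = C1*exp(3*li(x))


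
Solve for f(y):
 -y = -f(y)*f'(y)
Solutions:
 f(y) = -sqrt(C1 + y^2)
 f(y) = sqrt(C1 + y^2)


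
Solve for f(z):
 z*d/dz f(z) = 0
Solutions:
 f(z) = C1


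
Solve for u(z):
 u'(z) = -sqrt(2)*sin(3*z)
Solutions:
 u(z) = C1 + sqrt(2)*cos(3*z)/3


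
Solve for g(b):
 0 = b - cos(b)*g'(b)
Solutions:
 g(b) = C1 + Integral(b/cos(b), b)


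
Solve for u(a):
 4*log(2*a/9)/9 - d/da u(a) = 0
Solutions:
 u(a) = C1 + 4*a*log(a)/9 - 8*a*log(3)/9 - 4*a/9 + 4*a*log(2)/9


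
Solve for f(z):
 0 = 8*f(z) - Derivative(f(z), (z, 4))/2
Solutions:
 f(z) = C1*exp(-2*z) + C2*exp(2*z) + C3*sin(2*z) + C4*cos(2*z)


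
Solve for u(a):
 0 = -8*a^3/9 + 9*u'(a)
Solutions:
 u(a) = C1 + 2*a^4/81


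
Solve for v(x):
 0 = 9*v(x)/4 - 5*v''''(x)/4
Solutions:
 v(x) = C1*exp(-sqrt(3)*5^(3/4)*x/5) + C2*exp(sqrt(3)*5^(3/4)*x/5) + C3*sin(sqrt(3)*5^(3/4)*x/5) + C4*cos(sqrt(3)*5^(3/4)*x/5)


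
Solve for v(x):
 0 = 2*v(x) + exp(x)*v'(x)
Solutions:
 v(x) = C1*exp(2*exp(-x))


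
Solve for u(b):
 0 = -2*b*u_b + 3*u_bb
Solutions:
 u(b) = C1 + C2*erfi(sqrt(3)*b/3)


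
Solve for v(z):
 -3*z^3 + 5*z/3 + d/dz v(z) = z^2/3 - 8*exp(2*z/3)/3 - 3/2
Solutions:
 v(z) = C1 + 3*z^4/4 + z^3/9 - 5*z^2/6 - 3*z/2 - 4*exp(2*z/3)


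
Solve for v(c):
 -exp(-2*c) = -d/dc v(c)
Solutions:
 v(c) = C1 - exp(-2*c)/2


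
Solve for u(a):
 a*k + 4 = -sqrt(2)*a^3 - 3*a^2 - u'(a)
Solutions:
 u(a) = C1 - sqrt(2)*a^4/4 - a^3 - a^2*k/2 - 4*a


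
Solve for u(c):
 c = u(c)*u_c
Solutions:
 u(c) = -sqrt(C1 + c^2)
 u(c) = sqrt(C1 + c^2)


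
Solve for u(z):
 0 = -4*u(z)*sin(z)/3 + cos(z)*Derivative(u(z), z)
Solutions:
 u(z) = C1/cos(z)^(4/3)


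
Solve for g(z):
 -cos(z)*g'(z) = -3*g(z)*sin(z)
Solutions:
 g(z) = C1/cos(z)^3


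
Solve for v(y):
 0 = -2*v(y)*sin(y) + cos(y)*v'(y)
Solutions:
 v(y) = C1/cos(y)^2


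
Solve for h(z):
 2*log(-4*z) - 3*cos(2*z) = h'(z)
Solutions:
 h(z) = C1 + 2*z*log(-z) - 2*z + 4*z*log(2) - 3*sin(2*z)/2


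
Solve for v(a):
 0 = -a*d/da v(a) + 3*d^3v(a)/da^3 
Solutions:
 v(a) = C1 + Integral(C2*airyai(3^(2/3)*a/3) + C3*airybi(3^(2/3)*a/3), a)


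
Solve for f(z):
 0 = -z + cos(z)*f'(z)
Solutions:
 f(z) = C1 + Integral(z/cos(z), z)


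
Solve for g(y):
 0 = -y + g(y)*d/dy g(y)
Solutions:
 g(y) = -sqrt(C1 + y^2)
 g(y) = sqrt(C1 + y^2)


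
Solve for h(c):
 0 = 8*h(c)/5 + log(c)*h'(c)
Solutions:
 h(c) = C1*exp(-8*li(c)/5)


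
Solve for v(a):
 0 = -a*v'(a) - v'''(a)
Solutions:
 v(a) = C1 + Integral(C2*airyai(-a) + C3*airybi(-a), a)


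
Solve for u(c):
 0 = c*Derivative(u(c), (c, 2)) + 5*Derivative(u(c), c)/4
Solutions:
 u(c) = C1 + C2/c^(1/4)


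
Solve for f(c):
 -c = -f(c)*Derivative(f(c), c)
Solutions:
 f(c) = -sqrt(C1 + c^2)
 f(c) = sqrt(C1 + c^2)


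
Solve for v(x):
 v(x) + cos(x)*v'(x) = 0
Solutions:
 v(x) = C1*sqrt(sin(x) - 1)/sqrt(sin(x) + 1)


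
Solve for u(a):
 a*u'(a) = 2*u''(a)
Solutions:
 u(a) = C1 + C2*erfi(a/2)


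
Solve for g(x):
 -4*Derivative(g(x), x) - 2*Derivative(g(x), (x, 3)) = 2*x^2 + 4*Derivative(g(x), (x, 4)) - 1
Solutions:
 g(x) = C1 + C2*exp(x*(-2 + (6*sqrt(330) + 109)^(-1/3) + (6*sqrt(330) + 109)^(1/3))/12)*sin(sqrt(3)*x*(-(6*sqrt(330) + 109)^(1/3) + (6*sqrt(330) + 109)^(-1/3))/12) + C3*exp(x*(-2 + (6*sqrt(330) + 109)^(-1/3) + (6*sqrt(330) + 109)^(1/3))/12)*cos(sqrt(3)*x*(-(6*sqrt(330) + 109)^(1/3) + (6*sqrt(330) + 109)^(-1/3))/12) + C4*exp(-x*((6*sqrt(330) + 109)^(-1/3) + 1 + (6*sqrt(330) + 109)^(1/3))/6) - x^3/6 + 3*x/4


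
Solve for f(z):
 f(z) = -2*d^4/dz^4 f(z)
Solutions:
 f(z) = (C1*sin(2^(1/4)*z/2) + C2*cos(2^(1/4)*z/2))*exp(-2^(1/4)*z/2) + (C3*sin(2^(1/4)*z/2) + C4*cos(2^(1/4)*z/2))*exp(2^(1/4)*z/2)


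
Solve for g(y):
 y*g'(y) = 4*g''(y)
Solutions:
 g(y) = C1 + C2*erfi(sqrt(2)*y/4)


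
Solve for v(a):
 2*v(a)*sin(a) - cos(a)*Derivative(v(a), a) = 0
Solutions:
 v(a) = C1/cos(a)^2


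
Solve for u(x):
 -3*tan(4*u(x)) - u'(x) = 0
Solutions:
 u(x) = -asin(C1*exp(-12*x))/4 + pi/4
 u(x) = asin(C1*exp(-12*x))/4


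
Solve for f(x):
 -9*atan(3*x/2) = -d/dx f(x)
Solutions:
 f(x) = C1 + 9*x*atan(3*x/2) - 3*log(9*x^2 + 4)


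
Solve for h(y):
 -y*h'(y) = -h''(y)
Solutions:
 h(y) = C1 + C2*erfi(sqrt(2)*y/2)


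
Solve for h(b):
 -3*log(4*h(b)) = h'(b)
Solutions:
 Integral(1/(log(_y) + 2*log(2)), (_y, h(b)))/3 = C1 - b


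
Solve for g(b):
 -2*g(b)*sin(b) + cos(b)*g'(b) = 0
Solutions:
 g(b) = C1/cos(b)^2


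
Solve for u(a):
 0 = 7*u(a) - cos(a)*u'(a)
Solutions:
 u(a) = C1*sqrt(sin(a) + 1)*(sin(a)^3 + 3*sin(a)^2 + 3*sin(a) + 1)/(sqrt(sin(a) - 1)*(sin(a)^3 - 3*sin(a)^2 + 3*sin(a) - 1))


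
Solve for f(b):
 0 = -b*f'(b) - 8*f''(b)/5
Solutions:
 f(b) = C1 + C2*erf(sqrt(5)*b/4)


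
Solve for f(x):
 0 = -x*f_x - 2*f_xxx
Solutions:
 f(x) = C1 + Integral(C2*airyai(-2^(2/3)*x/2) + C3*airybi(-2^(2/3)*x/2), x)


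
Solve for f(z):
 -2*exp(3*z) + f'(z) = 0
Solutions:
 f(z) = C1 + 2*exp(3*z)/3


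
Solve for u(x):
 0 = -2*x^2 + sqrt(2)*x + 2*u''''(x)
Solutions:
 u(x) = C1 + C2*x + C3*x^2 + C4*x^3 + x^6/360 - sqrt(2)*x^5/240


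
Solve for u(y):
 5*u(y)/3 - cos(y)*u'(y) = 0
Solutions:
 u(y) = C1*(sin(y) + 1)^(5/6)/(sin(y) - 1)^(5/6)


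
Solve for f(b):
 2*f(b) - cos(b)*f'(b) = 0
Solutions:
 f(b) = C1*(sin(b) + 1)/(sin(b) - 1)


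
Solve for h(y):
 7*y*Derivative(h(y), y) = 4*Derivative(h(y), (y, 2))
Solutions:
 h(y) = C1 + C2*erfi(sqrt(14)*y/4)


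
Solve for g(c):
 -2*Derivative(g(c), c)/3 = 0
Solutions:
 g(c) = C1


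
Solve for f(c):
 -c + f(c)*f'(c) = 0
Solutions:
 f(c) = -sqrt(C1 + c^2)
 f(c) = sqrt(C1 + c^2)


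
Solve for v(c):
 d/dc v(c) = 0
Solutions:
 v(c) = C1


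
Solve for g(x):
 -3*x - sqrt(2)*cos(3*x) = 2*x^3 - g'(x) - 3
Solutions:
 g(x) = C1 + x^4/2 + 3*x^2/2 - 3*x + sqrt(2)*sin(3*x)/3


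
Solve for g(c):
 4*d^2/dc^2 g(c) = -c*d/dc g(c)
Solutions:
 g(c) = C1 + C2*erf(sqrt(2)*c/4)


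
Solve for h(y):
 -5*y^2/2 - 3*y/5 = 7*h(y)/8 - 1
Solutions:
 h(y) = -20*y^2/7 - 24*y/35 + 8/7


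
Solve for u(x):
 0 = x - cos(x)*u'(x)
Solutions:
 u(x) = C1 + Integral(x/cos(x), x)


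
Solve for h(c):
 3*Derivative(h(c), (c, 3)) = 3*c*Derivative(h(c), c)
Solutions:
 h(c) = C1 + Integral(C2*airyai(c) + C3*airybi(c), c)


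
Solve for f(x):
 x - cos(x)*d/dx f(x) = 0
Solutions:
 f(x) = C1 + Integral(x/cos(x), x)


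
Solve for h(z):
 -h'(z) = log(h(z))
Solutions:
 li(h(z)) = C1 - z


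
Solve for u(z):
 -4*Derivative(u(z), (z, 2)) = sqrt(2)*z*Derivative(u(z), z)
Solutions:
 u(z) = C1 + C2*erf(2^(3/4)*z/4)


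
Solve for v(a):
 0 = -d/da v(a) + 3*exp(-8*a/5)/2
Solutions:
 v(a) = C1 - 15*exp(-8*a/5)/16


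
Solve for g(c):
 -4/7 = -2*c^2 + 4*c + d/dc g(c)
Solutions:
 g(c) = C1 + 2*c^3/3 - 2*c^2 - 4*c/7


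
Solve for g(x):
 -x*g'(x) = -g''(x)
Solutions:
 g(x) = C1 + C2*erfi(sqrt(2)*x/2)


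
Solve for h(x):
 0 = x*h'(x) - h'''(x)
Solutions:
 h(x) = C1 + Integral(C2*airyai(x) + C3*airybi(x), x)


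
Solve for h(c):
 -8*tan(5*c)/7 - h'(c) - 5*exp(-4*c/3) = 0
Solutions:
 h(c) = C1 - 4*log(tan(5*c)^2 + 1)/35 + 15*exp(-4*c/3)/4


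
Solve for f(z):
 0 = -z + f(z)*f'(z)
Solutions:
 f(z) = -sqrt(C1 + z^2)
 f(z) = sqrt(C1 + z^2)


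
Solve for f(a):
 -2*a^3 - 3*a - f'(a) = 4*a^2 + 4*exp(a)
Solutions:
 f(a) = C1 - a^4/2 - 4*a^3/3 - 3*a^2/2 - 4*exp(a)


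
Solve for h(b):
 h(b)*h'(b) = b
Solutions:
 h(b) = -sqrt(C1 + b^2)
 h(b) = sqrt(C1 + b^2)


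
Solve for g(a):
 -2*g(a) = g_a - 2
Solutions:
 g(a) = C1*exp(-2*a) + 1


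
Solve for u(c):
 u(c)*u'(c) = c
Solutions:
 u(c) = -sqrt(C1 + c^2)
 u(c) = sqrt(C1 + c^2)


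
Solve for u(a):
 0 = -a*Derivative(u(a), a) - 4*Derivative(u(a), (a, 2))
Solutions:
 u(a) = C1 + C2*erf(sqrt(2)*a/4)


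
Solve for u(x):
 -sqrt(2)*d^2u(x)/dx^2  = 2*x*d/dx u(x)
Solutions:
 u(x) = C1 + C2*erf(2^(3/4)*x/2)


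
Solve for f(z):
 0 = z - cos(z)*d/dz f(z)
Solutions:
 f(z) = C1 + Integral(z/cos(z), z)


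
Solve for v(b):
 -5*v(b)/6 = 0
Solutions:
 v(b) = 0


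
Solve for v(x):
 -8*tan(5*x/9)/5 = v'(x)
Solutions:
 v(x) = C1 + 72*log(cos(5*x/9))/25


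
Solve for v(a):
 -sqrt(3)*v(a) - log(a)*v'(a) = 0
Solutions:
 v(a) = C1*exp(-sqrt(3)*li(a))


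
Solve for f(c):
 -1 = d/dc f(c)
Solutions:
 f(c) = C1 - c


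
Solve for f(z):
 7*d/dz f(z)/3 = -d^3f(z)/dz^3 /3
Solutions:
 f(z) = C1 + C2*sin(sqrt(7)*z) + C3*cos(sqrt(7)*z)


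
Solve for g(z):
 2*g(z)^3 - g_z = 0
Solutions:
 g(z) = -sqrt(2)*sqrt(-1/(C1 + 2*z))/2
 g(z) = sqrt(2)*sqrt(-1/(C1 + 2*z))/2


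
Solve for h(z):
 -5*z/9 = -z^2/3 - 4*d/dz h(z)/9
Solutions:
 h(z) = C1 - z^3/4 + 5*z^2/8


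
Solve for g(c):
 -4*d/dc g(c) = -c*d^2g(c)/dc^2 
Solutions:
 g(c) = C1 + C2*c^5


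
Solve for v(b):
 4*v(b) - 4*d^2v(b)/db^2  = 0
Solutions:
 v(b) = C1*exp(-b) + C2*exp(b)


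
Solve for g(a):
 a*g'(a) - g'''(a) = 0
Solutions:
 g(a) = C1 + Integral(C2*airyai(a) + C3*airybi(a), a)


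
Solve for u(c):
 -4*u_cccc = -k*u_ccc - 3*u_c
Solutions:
 u(c) = C1 + C2*exp(c*(-k^2/(-k^3 + sqrt(-k^6 + (k^3 + 648)^2) - 648)^(1/3) + k - (-k^3 + sqrt(-k^6 + (k^3 + 648)^2) - 648)^(1/3))/12) + C3*exp(c*(-4*k^2/((-1 + sqrt(3)*I)*(-k^3 + sqrt(-k^6 + (k^3 + 648)^2) - 648)^(1/3)) + 2*k + (-k^3 + sqrt(-k^6 + (k^3 + 648)^2) - 648)^(1/3) - sqrt(3)*I*(-k^3 + sqrt(-k^6 + (k^3 + 648)^2) - 648)^(1/3))/24) + C4*exp(c*(4*k^2/((1 + sqrt(3)*I)*(-k^3 + sqrt(-k^6 + (k^3 + 648)^2) - 648)^(1/3)) + 2*k + (-k^3 + sqrt(-k^6 + (k^3 + 648)^2) - 648)^(1/3) + sqrt(3)*I*(-k^3 + sqrt(-k^6 + (k^3 + 648)^2) - 648)^(1/3))/24)


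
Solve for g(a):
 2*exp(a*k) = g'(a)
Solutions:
 g(a) = C1 + 2*exp(a*k)/k


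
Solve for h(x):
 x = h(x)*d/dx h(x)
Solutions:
 h(x) = -sqrt(C1 + x^2)
 h(x) = sqrt(C1 + x^2)


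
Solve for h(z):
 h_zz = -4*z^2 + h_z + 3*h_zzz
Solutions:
 h(z) = C1 + 4*z^3/3 + 4*z^2 - 16*z + (C2*sin(sqrt(11)*z/6) + C3*cos(sqrt(11)*z/6))*exp(z/6)


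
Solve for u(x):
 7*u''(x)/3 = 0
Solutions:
 u(x) = C1 + C2*x


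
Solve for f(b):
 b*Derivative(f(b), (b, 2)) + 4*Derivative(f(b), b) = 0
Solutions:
 f(b) = C1 + C2/b^3


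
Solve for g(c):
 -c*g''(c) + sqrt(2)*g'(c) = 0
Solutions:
 g(c) = C1 + C2*c^(1 + sqrt(2))


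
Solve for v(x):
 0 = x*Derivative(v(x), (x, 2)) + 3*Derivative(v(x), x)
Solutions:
 v(x) = C1 + C2/x^2


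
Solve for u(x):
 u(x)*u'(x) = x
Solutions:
 u(x) = -sqrt(C1 + x^2)
 u(x) = sqrt(C1 + x^2)


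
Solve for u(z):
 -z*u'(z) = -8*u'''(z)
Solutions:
 u(z) = C1 + Integral(C2*airyai(z/2) + C3*airybi(z/2), z)


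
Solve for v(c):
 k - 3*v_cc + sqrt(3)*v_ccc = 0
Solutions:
 v(c) = C1 + C2*c + C3*exp(sqrt(3)*c) + c^2*k/6


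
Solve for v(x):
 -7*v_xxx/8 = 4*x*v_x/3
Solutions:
 v(x) = C1 + Integral(C2*airyai(-2*42^(2/3)*x/21) + C3*airybi(-2*42^(2/3)*x/21), x)


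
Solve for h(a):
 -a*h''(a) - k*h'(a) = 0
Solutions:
 h(a) = C1 + a^(1 - re(k))*(C2*sin(log(a)*Abs(im(k))) + C3*cos(log(a)*im(k)))


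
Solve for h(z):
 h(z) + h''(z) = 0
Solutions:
 h(z) = C1*sin(z) + C2*cos(z)


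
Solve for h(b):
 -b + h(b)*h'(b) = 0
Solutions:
 h(b) = -sqrt(C1 + b^2)
 h(b) = sqrt(C1 + b^2)


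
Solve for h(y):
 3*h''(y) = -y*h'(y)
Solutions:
 h(y) = C1 + C2*erf(sqrt(6)*y/6)


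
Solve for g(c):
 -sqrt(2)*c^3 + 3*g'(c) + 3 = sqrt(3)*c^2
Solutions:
 g(c) = C1 + sqrt(2)*c^4/12 + sqrt(3)*c^3/9 - c


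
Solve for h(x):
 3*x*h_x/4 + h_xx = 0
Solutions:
 h(x) = C1 + C2*erf(sqrt(6)*x/4)


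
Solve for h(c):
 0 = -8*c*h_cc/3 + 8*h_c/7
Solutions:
 h(c) = C1 + C2*c^(10/7)


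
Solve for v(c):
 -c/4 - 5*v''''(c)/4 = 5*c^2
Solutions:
 v(c) = C1 + C2*c + C3*c^2 + C4*c^3 - c^6/90 - c^5/600


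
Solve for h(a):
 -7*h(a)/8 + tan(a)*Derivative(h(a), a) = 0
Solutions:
 h(a) = C1*sin(a)^(7/8)


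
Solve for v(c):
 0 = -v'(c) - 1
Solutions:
 v(c) = C1 - c


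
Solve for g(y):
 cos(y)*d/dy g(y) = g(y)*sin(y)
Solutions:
 g(y) = C1/cos(y)


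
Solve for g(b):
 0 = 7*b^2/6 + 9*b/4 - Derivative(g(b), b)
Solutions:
 g(b) = C1 + 7*b^3/18 + 9*b^2/8


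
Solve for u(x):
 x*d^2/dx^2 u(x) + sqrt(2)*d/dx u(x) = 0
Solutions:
 u(x) = C1 + C2*x^(1 - sqrt(2))


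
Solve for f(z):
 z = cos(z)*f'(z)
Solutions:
 f(z) = C1 + Integral(z/cos(z), z)


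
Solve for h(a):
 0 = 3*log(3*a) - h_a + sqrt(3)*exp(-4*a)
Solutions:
 h(a) = C1 + 3*a*log(a) + 3*a*(-1 + log(3)) - sqrt(3)*exp(-4*a)/4


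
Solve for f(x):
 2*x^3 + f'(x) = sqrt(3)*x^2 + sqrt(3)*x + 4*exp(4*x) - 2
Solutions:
 f(x) = C1 - x^4/2 + sqrt(3)*x^3/3 + sqrt(3)*x^2/2 - 2*x + exp(4*x)


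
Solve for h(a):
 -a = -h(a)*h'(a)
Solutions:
 h(a) = -sqrt(C1 + a^2)
 h(a) = sqrt(C1 + a^2)


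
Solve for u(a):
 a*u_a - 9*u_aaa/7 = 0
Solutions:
 u(a) = C1 + Integral(C2*airyai(21^(1/3)*a/3) + C3*airybi(21^(1/3)*a/3), a)


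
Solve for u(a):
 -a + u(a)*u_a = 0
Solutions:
 u(a) = -sqrt(C1 + a^2)
 u(a) = sqrt(C1 + a^2)


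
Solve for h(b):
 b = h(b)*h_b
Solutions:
 h(b) = -sqrt(C1 + b^2)
 h(b) = sqrt(C1 + b^2)


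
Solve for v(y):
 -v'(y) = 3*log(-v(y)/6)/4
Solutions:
 4*Integral(1/(log(-_y) - log(6)), (_y, v(y)))/3 = C1 - y


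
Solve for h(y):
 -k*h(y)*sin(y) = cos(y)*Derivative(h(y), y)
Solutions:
 h(y) = C1*exp(k*log(cos(y)))


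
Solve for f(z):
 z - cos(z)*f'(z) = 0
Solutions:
 f(z) = C1 + Integral(z/cos(z), z)


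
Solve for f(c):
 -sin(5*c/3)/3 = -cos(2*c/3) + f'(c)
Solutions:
 f(c) = C1 + 3*sin(2*c/3)/2 + cos(5*c/3)/5


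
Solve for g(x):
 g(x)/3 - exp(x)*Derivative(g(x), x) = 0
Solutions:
 g(x) = C1*exp(-exp(-x)/3)


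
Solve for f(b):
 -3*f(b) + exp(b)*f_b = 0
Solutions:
 f(b) = C1*exp(-3*exp(-b))


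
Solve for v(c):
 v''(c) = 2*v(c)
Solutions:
 v(c) = C1*exp(-sqrt(2)*c) + C2*exp(sqrt(2)*c)


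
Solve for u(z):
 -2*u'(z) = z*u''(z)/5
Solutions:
 u(z) = C1 + C2/z^9


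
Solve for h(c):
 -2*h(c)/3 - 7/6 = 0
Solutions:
 h(c) = -7/4


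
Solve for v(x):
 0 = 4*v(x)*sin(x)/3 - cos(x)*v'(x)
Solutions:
 v(x) = C1/cos(x)^(4/3)


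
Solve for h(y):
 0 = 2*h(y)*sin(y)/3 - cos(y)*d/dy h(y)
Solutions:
 h(y) = C1/cos(y)^(2/3)


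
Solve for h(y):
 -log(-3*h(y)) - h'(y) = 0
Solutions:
 Integral(1/(log(-_y) + log(3)), (_y, h(y))) = C1 - y


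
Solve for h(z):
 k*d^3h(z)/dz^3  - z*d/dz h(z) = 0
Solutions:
 h(z) = C1 + Integral(C2*airyai(z*(1/k)^(1/3)) + C3*airybi(z*(1/k)^(1/3)), z)


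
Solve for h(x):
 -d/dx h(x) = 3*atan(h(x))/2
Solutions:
 Integral(1/atan(_y), (_y, h(x))) = C1 - 3*x/2


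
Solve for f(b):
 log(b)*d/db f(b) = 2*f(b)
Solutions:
 f(b) = C1*exp(2*li(b))


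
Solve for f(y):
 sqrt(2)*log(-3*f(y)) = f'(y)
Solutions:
 -sqrt(2)*Integral(1/(log(-_y) + log(3)), (_y, f(y)))/2 = C1 - y


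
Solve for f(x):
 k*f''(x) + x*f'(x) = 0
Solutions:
 f(x) = C1 + C2*sqrt(k)*erf(sqrt(2)*x*sqrt(1/k)/2)


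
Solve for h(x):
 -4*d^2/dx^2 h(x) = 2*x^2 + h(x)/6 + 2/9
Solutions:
 h(x) = C1*sin(sqrt(6)*x/12) + C2*cos(sqrt(6)*x/12) - 12*x^2 + 1724/3


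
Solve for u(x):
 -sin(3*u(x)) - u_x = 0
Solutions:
 u(x) = -acos((-C1 - exp(6*x))/(C1 - exp(6*x)))/3 + 2*pi/3
 u(x) = acos((-C1 - exp(6*x))/(C1 - exp(6*x)))/3


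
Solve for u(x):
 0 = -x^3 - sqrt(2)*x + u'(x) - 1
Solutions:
 u(x) = C1 + x^4/4 + sqrt(2)*x^2/2 + x


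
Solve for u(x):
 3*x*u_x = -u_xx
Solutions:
 u(x) = C1 + C2*erf(sqrt(6)*x/2)


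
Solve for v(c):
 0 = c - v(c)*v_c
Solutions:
 v(c) = -sqrt(C1 + c^2)
 v(c) = sqrt(C1 + c^2)


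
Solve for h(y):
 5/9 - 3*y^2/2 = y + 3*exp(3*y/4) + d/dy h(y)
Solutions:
 h(y) = C1 - y^3/2 - y^2/2 + 5*y/9 - 4*exp(3*y/4)


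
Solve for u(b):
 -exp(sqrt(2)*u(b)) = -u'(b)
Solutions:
 u(b) = sqrt(2)*(2*log(-1/(C1 + b)) - log(2))/4


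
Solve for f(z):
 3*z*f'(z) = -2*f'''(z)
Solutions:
 f(z) = C1 + Integral(C2*airyai(-2^(2/3)*3^(1/3)*z/2) + C3*airybi(-2^(2/3)*3^(1/3)*z/2), z)


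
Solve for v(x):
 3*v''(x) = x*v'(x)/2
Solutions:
 v(x) = C1 + C2*erfi(sqrt(3)*x/6)


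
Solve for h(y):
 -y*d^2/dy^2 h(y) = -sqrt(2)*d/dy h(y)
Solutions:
 h(y) = C1 + C2*y^(1 + sqrt(2))


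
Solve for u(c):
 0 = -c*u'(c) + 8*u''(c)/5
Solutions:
 u(c) = C1 + C2*erfi(sqrt(5)*c/4)


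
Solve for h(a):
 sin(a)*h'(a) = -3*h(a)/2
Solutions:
 h(a) = C1*(cos(a) + 1)^(3/4)/(cos(a) - 1)^(3/4)


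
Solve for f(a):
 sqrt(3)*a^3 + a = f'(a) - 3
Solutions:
 f(a) = C1 + sqrt(3)*a^4/4 + a^2/2 + 3*a


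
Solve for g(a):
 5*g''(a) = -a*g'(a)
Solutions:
 g(a) = C1 + C2*erf(sqrt(10)*a/10)


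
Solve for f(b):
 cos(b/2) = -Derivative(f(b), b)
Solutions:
 f(b) = C1 - 2*sin(b/2)


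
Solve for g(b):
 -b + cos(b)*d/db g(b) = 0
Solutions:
 g(b) = C1 + Integral(b/cos(b), b)


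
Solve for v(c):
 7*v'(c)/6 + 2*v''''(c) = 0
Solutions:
 v(c) = C1 + C4*exp(c*(-126^(1/3) + 3*14^(1/3)*3^(2/3))/24)*sin(14^(1/3)*3^(1/6)*c/4) + C5*exp(c*(-126^(1/3) + 3*14^(1/3)*3^(2/3))/24)*cos(14^(1/3)*3^(1/6)*c/4) + C6*exp(-c*(126^(1/3) + 3*14^(1/3)*3^(2/3))/24) + (C2*sin(14^(1/3)*3^(1/6)*c/4) + C3*cos(14^(1/3)*3^(1/6)*c/4))*exp(126^(1/3)*c/12)


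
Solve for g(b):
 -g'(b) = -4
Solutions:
 g(b) = C1 + 4*b


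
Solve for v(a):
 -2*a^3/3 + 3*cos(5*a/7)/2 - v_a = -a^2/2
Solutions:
 v(a) = C1 - a^4/6 + a^3/6 + 21*sin(5*a/7)/10


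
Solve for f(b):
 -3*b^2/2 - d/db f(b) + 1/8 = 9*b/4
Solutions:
 f(b) = C1 - b^3/2 - 9*b^2/8 + b/8


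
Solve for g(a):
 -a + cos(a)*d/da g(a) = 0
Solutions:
 g(a) = C1 + Integral(a/cos(a), a)


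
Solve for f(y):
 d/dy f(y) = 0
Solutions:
 f(y) = C1


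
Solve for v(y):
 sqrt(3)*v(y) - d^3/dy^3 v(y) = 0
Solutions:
 v(y) = C3*exp(3^(1/6)*y) + (C1*sin(3^(2/3)*y/2) + C2*cos(3^(2/3)*y/2))*exp(-3^(1/6)*y/2)


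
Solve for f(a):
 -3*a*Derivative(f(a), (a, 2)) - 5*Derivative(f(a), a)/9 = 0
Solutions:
 f(a) = C1 + C2*a^(22/27)


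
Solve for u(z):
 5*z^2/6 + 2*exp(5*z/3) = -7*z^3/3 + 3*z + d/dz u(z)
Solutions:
 u(z) = C1 + 7*z^4/12 + 5*z^3/18 - 3*z^2/2 + 6*exp(5*z/3)/5


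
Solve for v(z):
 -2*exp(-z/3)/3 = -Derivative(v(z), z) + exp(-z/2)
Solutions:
 v(z) = C1 - 2*exp(-z/2) - 2*exp(-z/3)


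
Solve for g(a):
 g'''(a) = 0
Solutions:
 g(a) = C1 + C2*a + C3*a^2


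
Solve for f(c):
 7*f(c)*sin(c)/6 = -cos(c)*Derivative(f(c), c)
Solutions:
 f(c) = C1*cos(c)^(7/6)


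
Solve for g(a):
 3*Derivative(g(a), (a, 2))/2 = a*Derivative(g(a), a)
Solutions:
 g(a) = C1 + C2*erfi(sqrt(3)*a/3)


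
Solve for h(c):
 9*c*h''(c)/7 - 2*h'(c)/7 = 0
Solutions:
 h(c) = C1 + C2*c^(11/9)


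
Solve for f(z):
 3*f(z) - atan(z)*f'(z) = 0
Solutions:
 f(z) = C1*exp(3*Integral(1/atan(z), z))


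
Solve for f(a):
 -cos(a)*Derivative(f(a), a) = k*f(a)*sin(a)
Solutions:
 f(a) = C1*exp(k*log(cos(a)))


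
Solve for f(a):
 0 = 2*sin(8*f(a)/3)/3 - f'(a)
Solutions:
 -2*a/3 + 3*log(cos(8*f(a)/3) - 1)/16 - 3*log(cos(8*f(a)/3) + 1)/16 = C1


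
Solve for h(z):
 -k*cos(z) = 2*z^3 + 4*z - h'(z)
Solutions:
 h(z) = C1 + k*sin(z) + z^4/2 + 2*z^2


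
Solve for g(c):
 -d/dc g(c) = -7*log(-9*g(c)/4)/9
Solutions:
 -9*Integral(1/(log(-_y) - 2*log(2) + 2*log(3)), (_y, g(c)))/7 = C1 - c


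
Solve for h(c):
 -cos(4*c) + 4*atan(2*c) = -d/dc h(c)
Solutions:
 h(c) = C1 - 4*c*atan(2*c) + log(4*c^2 + 1) + sin(4*c)/4


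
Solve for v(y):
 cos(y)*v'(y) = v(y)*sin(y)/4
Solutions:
 v(y) = C1/cos(y)^(1/4)


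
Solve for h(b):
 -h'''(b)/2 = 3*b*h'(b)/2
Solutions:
 h(b) = C1 + Integral(C2*airyai(-3^(1/3)*b) + C3*airybi(-3^(1/3)*b), b)


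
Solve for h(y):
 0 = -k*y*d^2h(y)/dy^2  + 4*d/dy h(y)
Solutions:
 h(y) = C1 + y^(((re(k) + 4)*re(k) + im(k)^2)/(re(k)^2 + im(k)^2))*(C2*sin(4*log(y)*Abs(im(k))/(re(k)^2 + im(k)^2)) + C3*cos(4*log(y)*im(k)/(re(k)^2 + im(k)^2)))


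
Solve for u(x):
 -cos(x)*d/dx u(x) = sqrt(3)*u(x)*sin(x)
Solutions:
 u(x) = C1*cos(x)^(sqrt(3))


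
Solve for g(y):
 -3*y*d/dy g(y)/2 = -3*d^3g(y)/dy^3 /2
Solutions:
 g(y) = C1 + Integral(C2*airyai(y) + C3*airybi(y), y)


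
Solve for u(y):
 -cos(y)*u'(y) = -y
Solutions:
 u(y) = C1 + Integral(y/cos(y), y)


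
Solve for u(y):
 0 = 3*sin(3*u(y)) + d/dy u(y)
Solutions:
 u(y) = -acos((-C1 - exp(18*y))/(C1 - exp(18*y)))/3 + 2*pi/3
 u(y) = acos((-C1 - exp(18*y))/(C1 - exp(18*y)))/3


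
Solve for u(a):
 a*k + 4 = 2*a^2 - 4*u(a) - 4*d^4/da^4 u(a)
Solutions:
 u(a) = a^2/2 - a*k/4 + (C1*sin(sqrt(2)*a/2) + C2*cos(sqrt(2)*a/2))*exp(-sqrt(2)*a/2) + (C3*sin(sqrt(2)*a/2) + C4*cos(sqrt(2)*a/2))*exp(sqrt(2)*a/2) - 1


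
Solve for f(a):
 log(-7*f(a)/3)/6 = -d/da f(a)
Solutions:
 6*Integral(1/(log(-_y) - log(3) + log(7)), (_y, f(a))) = C1 - a


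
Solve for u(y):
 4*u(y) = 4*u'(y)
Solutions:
 u(y) = C1*exp(y)


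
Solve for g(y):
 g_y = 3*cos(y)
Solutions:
 g(y) = C1 + 3*sin(y)


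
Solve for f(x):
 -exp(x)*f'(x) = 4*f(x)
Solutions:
 f(x) = C1*exp(4*exp(-x))


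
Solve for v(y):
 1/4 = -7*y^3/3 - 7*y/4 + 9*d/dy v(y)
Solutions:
 v(y) = C1 + 7*y^4/108 + 7*y^2/72 + y/36


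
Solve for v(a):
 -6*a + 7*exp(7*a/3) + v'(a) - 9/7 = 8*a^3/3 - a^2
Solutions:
 v(a) = C1 + 2*a^4/3 - a^3/3 + 3*a^2 + 9*a/7 - 3*exp(7*a/3)


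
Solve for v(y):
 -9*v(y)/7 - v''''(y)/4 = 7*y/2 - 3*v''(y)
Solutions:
 v(y) = C1*exp(-y*sqrt(6 - 6*sqrt(42)/7)) + C2*exp(y*sqrt(6 - 6*sqrt(42)/7)) + C3*exp(-y*sqrt(6*sqrt(42)/7 + 6)) + C4*exp(y*sqrt(6*sqrt(42)/7 + 6)) - 49*y/18


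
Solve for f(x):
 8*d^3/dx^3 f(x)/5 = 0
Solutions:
 f(x) = C1 + C2*x + C3*x^2


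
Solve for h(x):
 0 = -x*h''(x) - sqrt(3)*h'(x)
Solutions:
 h(x) = C1 + C2*x^(1 - sqrt(3))


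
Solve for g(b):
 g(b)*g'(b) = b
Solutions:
 g(b) = -sqrt(C1 + b^2)
 g(b) = sqrt(C1 + b^2)


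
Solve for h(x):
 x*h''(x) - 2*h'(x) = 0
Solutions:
 h(x) = C1 + C2*x^3


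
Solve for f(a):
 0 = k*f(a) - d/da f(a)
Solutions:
 f(a) = C1*exp(a*k)


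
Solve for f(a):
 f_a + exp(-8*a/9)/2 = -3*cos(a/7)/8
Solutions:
 f(a) = C1 - 21*sin(a/7)/8 + 9*exp(-8*a/9)/16


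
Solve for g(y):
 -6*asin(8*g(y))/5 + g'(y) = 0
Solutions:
 Integral(1/asin(8*_y), (_y, g(y))) = C1 + 6*y/5


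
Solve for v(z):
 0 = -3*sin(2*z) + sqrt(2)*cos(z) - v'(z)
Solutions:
 v(z) = C1 + sqrt(2)*sin(z) + 3*cos(2*z)/2


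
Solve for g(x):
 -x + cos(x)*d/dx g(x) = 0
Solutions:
 g(x) = C1 + Integral(x/cos(x), x)


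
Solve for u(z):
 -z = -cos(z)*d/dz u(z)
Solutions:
 u(z) = C1 + Integral(z/cos(z), z)


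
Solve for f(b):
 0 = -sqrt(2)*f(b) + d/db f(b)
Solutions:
 f(b) = C1*exp(sqrt(2)*b)


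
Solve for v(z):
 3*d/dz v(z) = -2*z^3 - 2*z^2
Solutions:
 v(z) = C1 - z^4/6 - 2*z^3/9


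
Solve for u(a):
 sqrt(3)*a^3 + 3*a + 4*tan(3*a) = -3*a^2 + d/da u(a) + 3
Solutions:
 u(a) = C1 + sqrt(3)*a^4/4 + a^3 + 3*a^2/2 - 3*a - 4*log(cos(3*a))/3


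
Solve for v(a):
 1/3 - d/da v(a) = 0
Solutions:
 v(a) = C1 + a/3


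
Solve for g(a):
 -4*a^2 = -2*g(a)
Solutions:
 g(a) = 2*a^2


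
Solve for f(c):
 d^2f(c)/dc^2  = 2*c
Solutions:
 f(c) = C1 + C2*c + c^3/3


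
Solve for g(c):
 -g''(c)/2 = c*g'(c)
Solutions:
 g(c) = C1 + C2*erf(c)


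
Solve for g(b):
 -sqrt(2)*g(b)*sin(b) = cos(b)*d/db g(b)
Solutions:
 g(b) = C1*cos(b)^(sqrt(2))


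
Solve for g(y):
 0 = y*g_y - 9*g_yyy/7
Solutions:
 g(y) = C1 + Integral(C2*airyai(21^(1/3)*y/3) + C3*airybi(21^(1/3)*y/3), y)


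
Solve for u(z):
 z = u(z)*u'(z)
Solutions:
 u(z) = -sqrt(C1 + z^2)
 u(z) = sqrt(C1 + z^2)


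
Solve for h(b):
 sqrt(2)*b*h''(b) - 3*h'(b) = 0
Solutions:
 h(b) = C1 + C2*b^(1 + 3*sqrt(2)/2)


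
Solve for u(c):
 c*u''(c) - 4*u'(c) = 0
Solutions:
 u(c) = C1 + C2*c^5


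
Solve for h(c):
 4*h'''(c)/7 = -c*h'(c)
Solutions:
 h(c) = C1 + Integral(C2*airyai(-14^(1/3)*c/2) + C3*airybi(-14^(1/3)*c/2), c)


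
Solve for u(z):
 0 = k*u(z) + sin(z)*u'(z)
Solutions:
 u(z) = C1*exp(k*(-log(cos(z) - 1) + log(cos(z) + 1))/2)


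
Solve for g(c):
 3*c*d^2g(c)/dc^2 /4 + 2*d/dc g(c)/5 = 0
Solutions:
 g(c) = C1 + C2*c^(7/15)


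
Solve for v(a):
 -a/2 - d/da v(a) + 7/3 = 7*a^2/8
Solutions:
 v(a) = C1 - 7*a^3/24 - a^2/4 + 7*a/3


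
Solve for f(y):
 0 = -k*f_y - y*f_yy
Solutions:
 f(y) = C1 + y^(1 - re(k))*(C2*sin(log(y)*Abs(im(k))) + C3*cos(log(y)*im(k)))


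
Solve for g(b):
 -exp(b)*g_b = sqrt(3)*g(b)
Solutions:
 g(b) = C1*exp(sqrt(3)*exp(-b))


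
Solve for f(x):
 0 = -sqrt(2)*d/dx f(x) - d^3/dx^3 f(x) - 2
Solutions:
 f(x) = C1 + C2*sin(2^(1/4)*x) + C3*cos(2^(1/4)*x) - sqrt(2)*x


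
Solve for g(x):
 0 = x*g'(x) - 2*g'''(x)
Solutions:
 g(x) = C1 + Integral(C2*airyai(2^(2/3)*x/2) + C3*airybi(2^(2/3)*x/2), x)


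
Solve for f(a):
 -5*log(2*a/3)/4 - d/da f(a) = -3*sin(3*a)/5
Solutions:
 f(a) = C1 - 5*a*log(a)/4 - 5*a*log(2)/4 + 5*a/4 + 5*a*log(3)/4 - cos(3*a)/5


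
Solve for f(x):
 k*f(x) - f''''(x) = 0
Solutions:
 f(x) = C1*exp(-k^(1/4)*x) + C2*exp(k^(1/4)*x) + C3*exp(-I*k^(1/4)*x) + C4*exp(I*k^(1/4)*x)


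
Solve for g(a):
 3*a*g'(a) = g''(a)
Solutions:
 g(a) = C1 + C2*erfi(sqrt(6)*a/2)


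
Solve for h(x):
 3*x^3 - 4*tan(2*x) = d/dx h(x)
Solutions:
 h(x) = C1 + 3*x^4/4 + 2*log(cos(2*x))


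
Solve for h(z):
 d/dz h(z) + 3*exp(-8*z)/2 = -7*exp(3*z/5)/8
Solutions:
 h(z) = C1 - 35*exp(3*z/5)/24 + 3*exp(-8*z)/16


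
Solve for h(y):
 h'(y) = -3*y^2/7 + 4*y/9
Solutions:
 h(y) = C1 - y^3/7 + 2*y^2/9


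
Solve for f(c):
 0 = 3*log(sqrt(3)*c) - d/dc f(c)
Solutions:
 f(c) = C1 + 3*c*log(c) - 3*c + 3*c*log(3)/2


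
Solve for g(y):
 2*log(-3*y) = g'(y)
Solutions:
 g(y) = C1 + 2*y*log(-y) + 2*y*(-1 + log(3))


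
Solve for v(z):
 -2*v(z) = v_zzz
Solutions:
 v(z) = C3*exp(-2^(1/3)*z) + (C1*sin(2^(1/3)*sqrt(3)*z/2) + C2*cos(2^(1/3)*sqrt(3)*z/2))*exp(2^(1/3)*z/2)


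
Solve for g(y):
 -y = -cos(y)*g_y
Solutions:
 g(y) = C1 + Integral(y/cos(y), y)


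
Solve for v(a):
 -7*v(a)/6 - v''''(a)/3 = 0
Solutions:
 v(a) = (C1*sin(14^(1/4)*a/2) + C2*cos(14^(1/4)*a/2))*exp(-14^(1/4)*a/2) + (C3*sin(14^(1/4)*a/2) + C4*cos(14^(1/4)*a/2))*exp(14^(1/4)*a/2)


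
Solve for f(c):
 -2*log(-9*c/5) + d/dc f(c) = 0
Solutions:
 f(c) = C1 + 2*c*log(-c) + 2*c*(-log(5) - 1 + 2*log(3))


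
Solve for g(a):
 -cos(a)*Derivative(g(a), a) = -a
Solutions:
 g(a) = C1 + Integral(a/cos(a), a)


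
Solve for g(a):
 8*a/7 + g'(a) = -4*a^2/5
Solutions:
 g(a) = C1 - 4*a^3/15 - 4*a^2/7


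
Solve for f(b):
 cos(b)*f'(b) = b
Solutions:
 f(b) = C1 + Integral(b/cos(b), b)


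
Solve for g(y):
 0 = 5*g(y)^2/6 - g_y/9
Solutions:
 g(y) = -2/(C1 + 15*y)


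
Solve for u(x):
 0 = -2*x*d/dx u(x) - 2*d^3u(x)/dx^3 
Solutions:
 u(x) = C1 + Integral(C2*airyai(-x) + C3*airybi(-x), x)


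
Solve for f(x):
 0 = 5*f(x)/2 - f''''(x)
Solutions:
 f(x) = C1*exp(-2^(3/4)*5^(1/4)*x/2) + C2*exp(2^(3/4)*5^(1/4)*x/2) + C3*sin(2^(3/4)*5^(1/4)*x/2) + C4*cos(2^(3/4)*5^(1/4)*x/2)


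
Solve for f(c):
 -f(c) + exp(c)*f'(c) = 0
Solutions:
 f(c) = C1*exp(-exp(-c))


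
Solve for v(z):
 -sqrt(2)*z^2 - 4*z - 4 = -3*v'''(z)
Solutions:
 v(z) = C1 + C2*z + C3*z^2 + sqrt(2)*z^5/180 + z^4/18 + 2*z^3/9


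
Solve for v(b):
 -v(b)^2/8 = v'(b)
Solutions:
 v(b) = 8/(C1 + b)


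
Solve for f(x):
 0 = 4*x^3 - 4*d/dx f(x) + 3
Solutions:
 f(x) = C1 + x^4/4 + 3*x/4


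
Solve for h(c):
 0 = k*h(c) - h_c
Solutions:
 h(c) = C1*exp(c*k)


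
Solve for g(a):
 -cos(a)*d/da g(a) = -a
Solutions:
 g(a) = C1 + Integral(a/cos(a), a)


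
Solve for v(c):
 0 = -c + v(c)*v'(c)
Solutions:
 v(c) = -sqrt(C1 + c^2)
 v(c) = sqrt(C1 + c^2)


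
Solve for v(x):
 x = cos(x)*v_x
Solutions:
 v(x) = C1 + Integral(x/cos(x), x)


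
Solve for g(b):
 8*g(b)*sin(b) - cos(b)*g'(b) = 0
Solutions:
 g(b) = C1/cos(b)^8


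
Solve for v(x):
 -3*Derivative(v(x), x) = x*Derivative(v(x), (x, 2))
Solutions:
 v(x) = C1 + C2/x^2


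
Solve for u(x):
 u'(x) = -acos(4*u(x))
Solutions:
 Integral(1/acos(4*_y), (_y, u(x))) = C1 - x


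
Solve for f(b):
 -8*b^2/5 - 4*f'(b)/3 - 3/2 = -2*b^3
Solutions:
 f(b) = C1 + 3*b^4/8 - 2*b^3/5 - 9*b/8


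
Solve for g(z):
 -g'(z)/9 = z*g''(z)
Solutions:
 g(z) = C1 + C2*z^(8/9)


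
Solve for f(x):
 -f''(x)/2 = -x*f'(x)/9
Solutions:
 f(x) = C1 + C2*erfi(x/3)


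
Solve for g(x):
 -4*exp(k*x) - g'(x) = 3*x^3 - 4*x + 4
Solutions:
 g(x) = C1 - 3*x^4/4 + 2*x^2 - 4*x - 4*exp(k*x)/k


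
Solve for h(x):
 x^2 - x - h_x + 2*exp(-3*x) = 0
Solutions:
 h(x) = C1 + x^3/3 - x^2/2 - 2*exp(-3*x)/3


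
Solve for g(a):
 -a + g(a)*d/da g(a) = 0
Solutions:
 g(a) = -sqrt(C1 + a^2)
 g(a) = sqrt(C1 + a^2)


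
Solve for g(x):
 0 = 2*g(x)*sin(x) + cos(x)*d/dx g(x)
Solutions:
 g(x) = C1*cos(x)^2


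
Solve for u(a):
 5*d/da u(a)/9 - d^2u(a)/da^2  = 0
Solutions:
 u(a) = C1 + C2*exp(5*a/9)


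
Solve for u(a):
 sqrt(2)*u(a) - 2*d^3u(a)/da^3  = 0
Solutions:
 u(a) = C3*exp(2^(5/6)*a/2) + (C1*sin(2^(5/6)*sqrt(3)*a/4) + C2*cos(2^(5/6)*sqrt(3)*a/4))*exp(-2^(5/6)*a/4)


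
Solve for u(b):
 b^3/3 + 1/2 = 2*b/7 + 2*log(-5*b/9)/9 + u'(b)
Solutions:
 u(b) = C1 + b^4/12 - b^2/7 - 2*b*log(-b)/9 + b*(-4*log(5) + 8*log(3) + 13)/18


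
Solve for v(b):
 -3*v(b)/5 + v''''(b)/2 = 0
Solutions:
 v(b) = C1*exp(-5^(3/4)*6^(1/4)*b/5) + C2*exp(5^(3/4)*6^(1/4)*b/5) + C3*sin(5^(3/4)*6^(1/4)*b/5) + C4*cos(5^(3/4)*6^(1/4)*b/5)


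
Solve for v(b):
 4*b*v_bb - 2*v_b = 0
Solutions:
 v(b) = C1 + C2*b^(3/2)


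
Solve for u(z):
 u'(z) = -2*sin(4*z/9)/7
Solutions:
 u(z) = C1 + 9*cos(4*z/9)/14


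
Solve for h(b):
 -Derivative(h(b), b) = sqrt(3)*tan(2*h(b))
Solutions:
 h(b) = -asin(C1*exp(-2*sqrt(3)*b))/2 + pi/2
 h(b) = asin(C1*exp(-2*sqrt(3)*b))/2


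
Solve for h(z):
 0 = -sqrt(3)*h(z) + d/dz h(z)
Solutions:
 h(z) = C1*exp(sqrt(3)*z)


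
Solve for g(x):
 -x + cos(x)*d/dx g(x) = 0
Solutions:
 g(x) = C1 + Integral(x/cos(x), x)


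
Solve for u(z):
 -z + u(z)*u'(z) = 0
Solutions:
 u(z) = -sqrt(C1 + z^2)
 u(z) = sqrt(C1 + z^2)


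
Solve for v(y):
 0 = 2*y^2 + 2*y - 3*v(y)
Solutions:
 v(y) = 2*y*(y + 1)/3


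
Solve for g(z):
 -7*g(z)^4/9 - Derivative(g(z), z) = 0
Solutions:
 g(z) = 3^(1/3)*(1/(C1 + 7*z))^(1/3)
 g(z) = (-3^(1/3) - 3^(5/6)*I)*(1/(C1 + 7*z))^(1/3)/2
 g(z) = (-3^(1/3) + 3^(5/6)*I)*(1/(C1 + 7*z))^(1/3)/2


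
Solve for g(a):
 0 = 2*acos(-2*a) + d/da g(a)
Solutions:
 g(a) = C1 - 2*a*acos(-2*a) - sqrt(1 - 4*a^2)


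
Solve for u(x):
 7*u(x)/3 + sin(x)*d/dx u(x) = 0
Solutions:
 u(x) = C1*(cos(x) + 1)^(7/6)/(cos(x) - 1)^(7/6)


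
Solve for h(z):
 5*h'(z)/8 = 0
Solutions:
 h(z) = C1


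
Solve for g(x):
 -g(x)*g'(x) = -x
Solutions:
 g(x) = -sqrt(C1 + x^2)
 g(x) = sqrt(C1 + x^2)


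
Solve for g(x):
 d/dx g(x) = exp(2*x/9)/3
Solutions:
 g(x) = C1 + 3*exp(2*x/9)/2


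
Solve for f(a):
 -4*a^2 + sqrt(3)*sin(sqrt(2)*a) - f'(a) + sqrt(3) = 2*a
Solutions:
 f(a) = C1 - 4*a^3/3 - a^2 + sqrt(3)*a - sqrt(6)*cos(sqrt(2)*a)/2


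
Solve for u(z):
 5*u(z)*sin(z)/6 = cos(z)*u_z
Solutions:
 u(z) = C1/cos(z)^(5/6)


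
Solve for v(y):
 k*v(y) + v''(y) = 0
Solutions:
 v(y) = C1*exp(-y*sqrt(-k)) + C2*exp(y*sqrt(-k))


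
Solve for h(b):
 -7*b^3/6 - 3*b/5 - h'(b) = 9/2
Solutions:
 h(b) = C1 - 7*b^4/24 - 3*b^2/10 - 9*b/2


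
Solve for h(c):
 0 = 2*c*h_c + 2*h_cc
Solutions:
 h(c) = C1 + C2*erf(sqrt(2)*c/2)


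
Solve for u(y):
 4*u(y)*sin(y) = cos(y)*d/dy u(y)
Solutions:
 u(y) = C1/cos(y)^4


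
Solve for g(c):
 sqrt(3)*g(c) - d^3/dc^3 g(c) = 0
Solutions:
 g(c) = C3*exp(3^(1/6)*c) + (C1*sin(3^(2/3)*c/2) + C2*cos(3^(2/3)*c/2))*exp(-3^(1/6)*c/2)


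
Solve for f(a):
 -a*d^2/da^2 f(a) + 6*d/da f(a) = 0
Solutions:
 f(a) = C1 + C2*a^7


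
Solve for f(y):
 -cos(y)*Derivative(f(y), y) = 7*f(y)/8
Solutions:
 f(y) = C1*(sin(y) - 1)^(7/16)/(sin(y) + 1)^(7/16)


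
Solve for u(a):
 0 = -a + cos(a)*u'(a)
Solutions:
 u(a) = C1 + Integral(a/cos(a), a)


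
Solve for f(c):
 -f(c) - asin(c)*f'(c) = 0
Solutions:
 f(c) = C1*exp(-Integral(1/asin(c), c))


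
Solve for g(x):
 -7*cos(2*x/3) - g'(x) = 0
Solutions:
 g(x) = C1 - 21*sin(2*x/3)/2


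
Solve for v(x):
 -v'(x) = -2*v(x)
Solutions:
 v(x) = C1*exp(2*x)


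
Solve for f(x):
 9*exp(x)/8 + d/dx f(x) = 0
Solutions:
 f(x) = C1 - 9*exp(x)/8


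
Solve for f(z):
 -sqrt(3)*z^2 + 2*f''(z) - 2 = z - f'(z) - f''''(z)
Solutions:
 f(z) = C1 + C2*exp(6^(1/3)*z*(-4*3^(1/3)/(9 + sqrt(177))^(1/3) + 2^(1/3)*(9 + sqrt(177))^(1/3))/12)*sin(2^(1/3)*3^(1/6)*z*((9 + sqrt(177))^(-1/3) + 2^(1/3)*3^(2/3)*(9 + sqrt(177))^(1/3)/12)) + C3*exp(6^(1/3)*z*(-4*3^(1/3)/(9 + sqrt(177))^(1/3) + 2^(1/3)*(9 + sqrt(177))^(1/3))/12)*cos(2^(1/3)*3^(1/6)*z*((9 + sqrt(177))^(-1/3) + 2^(1/3)*3^(2/3)*(9 + sqrt(177))^(1/3)/12)) + C4*exp(-6^(1/3)*z*(-4*3^(1/3)/(9 + sqrt(177))^(1/3) + 2^(1/3)*(9 + sqrt(177))^(1/3))/6) + sqrt(3)*z^3/3 - 2*sqrt(3)*z^2 + z^2/2 + 8*sqrt(3)*z


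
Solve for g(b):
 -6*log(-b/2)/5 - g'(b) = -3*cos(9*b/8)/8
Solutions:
 g(b) = C1 - 6*b*log(-b)/5 + 6*b*log(2)/5 + 6*b/5 + sin(9*b/8)/3


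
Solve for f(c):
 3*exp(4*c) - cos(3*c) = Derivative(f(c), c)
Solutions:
 f(c) = C1 + 3*exp(4*c)/4 - sin(3*c)/3


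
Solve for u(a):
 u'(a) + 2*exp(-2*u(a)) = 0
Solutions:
 u(a) = log(-sqrt(C1 - 4*a))
 u(a) = log(C1 - 4*a)/2


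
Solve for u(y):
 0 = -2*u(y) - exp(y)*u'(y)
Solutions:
 u(y) = C1*exp(2*exp(-y))


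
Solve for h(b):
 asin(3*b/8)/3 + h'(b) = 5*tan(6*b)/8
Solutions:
 h(b) = C1 - b*asin(3*b/8)/3 - sqrt(64 - 9*b^2)/9 - 5*log(cos(6*b))/48


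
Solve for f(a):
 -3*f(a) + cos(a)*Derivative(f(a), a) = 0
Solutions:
 f(a) = C1*(sin(a) + 1)^(3/2)/(sin(a) - 1)^(3/2)


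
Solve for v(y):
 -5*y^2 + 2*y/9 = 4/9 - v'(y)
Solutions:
 v(y) = C1 + 5*y^3/3 - y^2/9 + 4*y/9


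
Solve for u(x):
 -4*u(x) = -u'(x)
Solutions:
 u(x) = C1*exp(4*x)


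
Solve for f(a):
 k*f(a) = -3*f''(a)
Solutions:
 f(a) = C1*exp(-sqrt(3)*a*sqrt(-k)/3) + C2*exp(sqrt(3)*a*sqrt(-k)/3)


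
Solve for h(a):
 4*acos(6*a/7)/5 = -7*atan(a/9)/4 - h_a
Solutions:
 h(a) = C1 - 4*a*acos(6*a/7)/5 - 7*a*atan(a/9)/4 + 2*sqrt(49 - 36*a^2)/15 + 63*log(a^2 + 81)/8


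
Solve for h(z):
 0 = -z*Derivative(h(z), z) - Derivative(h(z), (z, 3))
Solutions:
 h(z) = C1 + Integral(C2*airyai(-z) + C3*airybi(-z), z)


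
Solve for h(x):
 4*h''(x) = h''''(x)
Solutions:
 h(x) = C1 + C2*x + C3*exp(-2*x) + C4*exp(2*x)


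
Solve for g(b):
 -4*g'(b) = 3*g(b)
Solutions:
 g(b) = C1*exp(-3*b/4)


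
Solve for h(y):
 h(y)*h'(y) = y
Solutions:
 h(y) = -sqrt(C1 + y^2)
 h(y) = sqrt(C1 + y^2)


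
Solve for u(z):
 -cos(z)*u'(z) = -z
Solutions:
 u(z) = C1 + Integral(z/cos(z), z)


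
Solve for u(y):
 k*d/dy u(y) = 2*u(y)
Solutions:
 u(y) = C1*exp(2*y/k)


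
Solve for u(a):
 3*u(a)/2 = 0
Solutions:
 u(a) = 0


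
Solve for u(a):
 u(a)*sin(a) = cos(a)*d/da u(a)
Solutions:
 u(a) = C1/cos(a)


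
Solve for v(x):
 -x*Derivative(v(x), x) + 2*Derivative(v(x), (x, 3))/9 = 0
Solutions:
 v(x) = C1 + Integral(C2*airyai(6^(2/3)*x/2) + C3*airybi(6^(2/3)*x/2), x)


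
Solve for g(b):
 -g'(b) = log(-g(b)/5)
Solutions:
 Integral(1/(log(-_y) - log(5)), (_y, g(b))) = C1 - b


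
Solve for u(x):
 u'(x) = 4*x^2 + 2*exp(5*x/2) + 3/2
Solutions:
 u(x) = C1 + 4*x^3/3 + 3*x/2 + 4*exp(5*x/2)/5


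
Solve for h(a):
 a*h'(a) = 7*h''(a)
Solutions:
 h(a) = C1 + C2*erfi(sqrt(14)*a/14)


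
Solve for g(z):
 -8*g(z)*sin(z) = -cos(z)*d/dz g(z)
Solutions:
 g(z) = C1/cos(z)^8


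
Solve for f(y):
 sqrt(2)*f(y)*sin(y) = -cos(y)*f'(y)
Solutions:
 f(y) = C1*cos(y)^(sqrt(2))


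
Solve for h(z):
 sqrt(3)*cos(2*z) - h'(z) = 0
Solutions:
 h(z) = C1 + sqrt(3)*sin(2*z)/2


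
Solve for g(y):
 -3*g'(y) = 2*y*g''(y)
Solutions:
 g(y) = C1 + C2/sqrt(y)


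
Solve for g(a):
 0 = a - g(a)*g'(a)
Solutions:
 g(a) = -sqrt(C1 + a^2)
 g(a) = sqrt(C1 + a^2)


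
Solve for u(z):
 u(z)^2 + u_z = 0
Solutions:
 u(z) = 1/(C1 + z)


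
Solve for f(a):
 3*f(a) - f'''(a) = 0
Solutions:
 f(a) = C3*exp(3^(1/3)*a) + (C1*sin(3^(5/6)*a/2) + C2*cos(3^(5/6)*a/2))*exp(-3^(1/3)*a/2)


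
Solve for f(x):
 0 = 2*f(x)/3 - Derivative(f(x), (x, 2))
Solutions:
 f(x) = C1*exp(-sqrt(6)*x/3) + C2*exp(sqrt(6)*x/3)


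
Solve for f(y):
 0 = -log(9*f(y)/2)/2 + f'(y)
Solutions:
 2*Integral(1/(-log(_y) - 2*log(3) + log(2)), (_y, f(y))) = C1 - y


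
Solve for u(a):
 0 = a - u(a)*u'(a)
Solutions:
 u(a) = -sqrt(C1 + a^2)
 u(a) = sqrt(C1 + a^2)


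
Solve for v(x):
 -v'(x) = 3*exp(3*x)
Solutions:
 v(x) = C1 - exp(3*x)


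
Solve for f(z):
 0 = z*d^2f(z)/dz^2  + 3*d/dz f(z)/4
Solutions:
 f(z) = C1 + C2*z^(1/4)


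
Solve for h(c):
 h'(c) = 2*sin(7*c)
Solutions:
 h(c) = C1 - 2*cos(7*c)/7


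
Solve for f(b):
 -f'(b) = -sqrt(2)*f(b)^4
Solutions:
 f(b) = (-1/(C1 + 3*sqrt(2)*b))^(1/3)
 f(b) = (-1/(C1 + sqrt(2)*b))^(1/3)*(-3^(2/3) - 3*3^(1/6)*I)/6
 f(b) = (-1/(C1 + sqrt(2)*b))^(1/3)*(-3^(2/3) + 3*3^(1/6)*I)/6


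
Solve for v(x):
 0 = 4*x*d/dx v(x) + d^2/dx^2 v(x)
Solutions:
 v(x) = C1 + C2*erf(sqrt(2)*x)


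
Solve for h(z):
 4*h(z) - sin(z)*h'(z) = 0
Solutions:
 h(z) = C1*(cos(z)^2 - 2*cos(z) + 1)/(cos(z)^2 + 2*cos(z) + 1)
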